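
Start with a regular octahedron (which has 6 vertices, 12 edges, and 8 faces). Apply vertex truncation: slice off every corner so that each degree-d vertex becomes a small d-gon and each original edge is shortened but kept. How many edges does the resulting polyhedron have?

Truncation replaces each original edge-end by a new vertex, so V′ = 2E = 24.
Each original edge survives, and each old vertex of degree d contributes d new edges; summing degrees gives Σd = 2E, so E′ = E + 2E = 3E = 36.
Each original face survives and each original vertex becomes one new face: F′ = F + V = 14.

36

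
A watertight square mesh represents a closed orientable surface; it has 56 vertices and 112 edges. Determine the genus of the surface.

1

Every face is a square and each edge borders two faces, so 4F = 2·112, giving F = 56.
χ = V − E + F = 56 − 112 + 56 = 0.
For a closed orientable surface χ = 2 − 2g, so g = (2 − (0))/2 = 1.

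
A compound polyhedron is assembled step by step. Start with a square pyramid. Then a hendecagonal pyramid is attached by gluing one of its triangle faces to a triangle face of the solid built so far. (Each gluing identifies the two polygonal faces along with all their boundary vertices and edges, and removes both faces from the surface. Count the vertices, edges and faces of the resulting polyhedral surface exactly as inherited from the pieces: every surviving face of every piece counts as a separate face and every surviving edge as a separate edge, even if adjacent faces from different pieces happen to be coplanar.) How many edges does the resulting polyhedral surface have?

A square pyramid: V=5, E=8, F=5.
Attach a hendecagonal pyramid (V=12, E=22, F=12) along a 3-gon: merge 3 vertices and 3 edges, delete both glued faces → V=14, E=27, F=15.
Check: V − E + F = 14 − 27 + 15 = 2.

27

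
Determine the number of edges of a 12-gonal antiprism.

48

An antiprism on an n-gon has two n-gon caps and 2n triangles: V = 2·12 = 24, E = 4·12 = 48, F = 2·12 + 2 = 26.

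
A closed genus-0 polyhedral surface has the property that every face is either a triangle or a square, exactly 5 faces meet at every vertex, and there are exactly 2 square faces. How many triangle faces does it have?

Let x be the number of triangles; then F = 2 + x.
Edge–face incidences: 2E = 4·2 + 3·x = 8 + 3x.
Every vertex has degree 5, so 5V = 2E.
Euler: V − E + F = 2 ⇒ (2E)/5 − E + (2 + x) = 2.
Multiply by 10: 2·(2E) − 5·(2E) + 10·(2 + x) = 20, i.e. 20 + 10x − 3·(8 + 3x) = 20.
Collecting terms: x − 4 = 20, so x = 24.
Then 2E = 8 + 3·24 = 80, so E = 40, V = 2E/5 = 16, F = 2 + 24 = 26.

24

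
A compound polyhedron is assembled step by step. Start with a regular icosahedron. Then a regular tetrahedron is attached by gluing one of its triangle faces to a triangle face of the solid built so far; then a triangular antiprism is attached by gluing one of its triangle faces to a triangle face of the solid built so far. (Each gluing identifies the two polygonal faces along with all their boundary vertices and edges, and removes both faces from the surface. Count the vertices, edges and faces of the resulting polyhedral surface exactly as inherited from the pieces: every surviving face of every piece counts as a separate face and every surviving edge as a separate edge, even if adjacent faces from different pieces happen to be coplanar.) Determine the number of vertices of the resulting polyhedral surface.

16

A regular icosahedron: V=12, E=30, F=20.
Attach a regular tetrahedron (V=4, E=6, F=4) along a 3-gon: merge 3 vertices and 3 edges, delete both glued faces → V=13, E=33, F=22.
Attach a triangular antiprism (V=6, E=12, F=8) along a 3-gon: merge 3 vertices and 3 edges, delete both glued faces → V=16, E=42, F=28.
Check: V − E + F = 16 − 42 + 28 = 2.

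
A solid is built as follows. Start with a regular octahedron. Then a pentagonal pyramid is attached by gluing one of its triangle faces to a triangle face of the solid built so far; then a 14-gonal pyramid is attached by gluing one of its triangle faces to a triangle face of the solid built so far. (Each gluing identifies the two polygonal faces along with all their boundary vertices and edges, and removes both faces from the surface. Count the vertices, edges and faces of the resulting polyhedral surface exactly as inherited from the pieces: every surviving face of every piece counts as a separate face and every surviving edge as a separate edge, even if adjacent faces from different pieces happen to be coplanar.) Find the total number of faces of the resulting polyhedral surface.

A regular octahedron: V=6, E=12, F=8.
Attach a pentagonal pyramid (V=6, E=10, F=6) along a 3-gon: merge 3 vertices and 3 edges, delete both glued faces → V=9, E=19, F=12.
Attach a 14-gonal pyramid (V=15, E=28, F=15) along a 3-gon: merge 3 vertices and 3 edges, delete both glued faces → V=21, E=44, F=25.
Check: V − E + F = 21 − 44 + 25 = 2.

25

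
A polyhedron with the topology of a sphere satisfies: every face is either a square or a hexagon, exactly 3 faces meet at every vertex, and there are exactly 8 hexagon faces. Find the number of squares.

6

Let x be the number of squares; then F = 8 + x.
Edge–face incidences: 2E = 6·8 + 4·x = 48 + 4x.
Every vertex has degree 3, so 3V = 2E.
Euler: V − E + F = 2 ⇒ (2E)/3 − E + (8 + x) = 2.
Multiply by 6: 2·(2E) − 3·(2E) + 6·(8 + x) = 12, i.e. 48 + 6x − (48 + 4x) = 12.
Collecting terms: 2x = 12, so x = 6.
Then 2E = 48 + 4·6 = 72, so E = 36, V = 2E/3 = 24, F = 8 + 6 = 14.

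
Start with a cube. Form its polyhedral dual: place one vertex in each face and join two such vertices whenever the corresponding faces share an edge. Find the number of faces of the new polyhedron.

8

The base solid has V = 8, E = 12, F = 6.
The dual swaps V and F and preserves E: V′ = F = 6, E′ = E = 12, F′ = V = 8.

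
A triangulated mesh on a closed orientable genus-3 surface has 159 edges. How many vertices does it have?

49

χ = 2 − 2·3 = -4, and every face is a triangle so 3F = 2E.
F = 2E/3 = 106. Then V = -4 + E − F = -4 + 159 − 106 = 49.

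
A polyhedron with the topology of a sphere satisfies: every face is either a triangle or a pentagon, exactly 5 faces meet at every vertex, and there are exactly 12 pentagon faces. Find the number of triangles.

Let x be the number of triangles; then F = 12 + x.
Edge–face incidences: 2E = 5·12 + 3·x = 60 + 3x.
Every vertex has degree 5, so 5V = 2E.
Euler: V − E + F = 2 ⇒ (2E)/5 − E + (12 + x) = 2.
Multiply by 10: 2·(2E) − 5·(2E) + 10·(12 + x) = 20, i.e. 120 + 10x − 3·(60 + 3x) = 20.
Collecting terms: x − 60 = 20, so x = 80.
Then 2E = 60 + 3·80 = 300, so E = 150, V = 2E/5 = 60, F = 12 + 80 = 92.

80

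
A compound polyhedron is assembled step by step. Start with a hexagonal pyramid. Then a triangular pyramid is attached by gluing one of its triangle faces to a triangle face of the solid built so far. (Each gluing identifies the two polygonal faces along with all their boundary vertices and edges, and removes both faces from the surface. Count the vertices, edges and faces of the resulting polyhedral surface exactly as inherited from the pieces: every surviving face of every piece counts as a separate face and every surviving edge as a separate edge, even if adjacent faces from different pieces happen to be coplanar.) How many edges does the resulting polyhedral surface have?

A hexagonal pyramid: V=7, E=12, F=7.
Attach a triangular pyramid (V=4, E=6, F=4) along a 3-gon: merge 3 vertices and 3 edges, delete both glued faces → V=8, E=15, F=9.
Check: V − E + F = 8 − 15 + 9 = 2.

15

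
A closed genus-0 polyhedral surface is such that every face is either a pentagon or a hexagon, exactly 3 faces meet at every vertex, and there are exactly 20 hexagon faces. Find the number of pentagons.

Let x be the number of pentagons; then F = 20 + x.
Edge–face incidences: 2E = 6·20 + 5·x = 120 + 5x.
Every vertex has degree 3, so 3V = 2E.
Euler: V − E + F = 2 ⇒ (2E)/3 − E + (20 + x) = 2.
Multiply by 6: 2·(2E) − 3·(2E) + 6·(20 + x) = 12, i.e. 120 + 6x − (120 + 5x) = 12.
Collecting terms: x = 12.
Then 2E = 120 + 5·12 = 180, so E = 90, V = 2E/3 = 60, F = 20 + 12 = 32.

12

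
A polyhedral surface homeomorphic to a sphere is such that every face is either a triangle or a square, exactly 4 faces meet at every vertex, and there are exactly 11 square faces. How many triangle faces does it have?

8

Let x be the number of triangles; then F = 11 + x.
Edge–face incidences: 2E = 4·11 + 3·x = 44 + 3x.
Every vertex has degree 4, so 4V = 2E.
Euler: V − E + F = 2 ⇒ (2E)/4 − E + (11 + x) = 2.
Multiply by 8: 2·(2E) − 4·(2E) + 8·(11 + x) = 16, i.e. 88 + 8x − 2·(44 + 3x) = 16.
Collecting terms: 2x = 16, so x = 8.
Then 2E = 44 + 3·8 = 68, so E = 34, V = 2E/4 = 17, F = 11 + 8 = 19.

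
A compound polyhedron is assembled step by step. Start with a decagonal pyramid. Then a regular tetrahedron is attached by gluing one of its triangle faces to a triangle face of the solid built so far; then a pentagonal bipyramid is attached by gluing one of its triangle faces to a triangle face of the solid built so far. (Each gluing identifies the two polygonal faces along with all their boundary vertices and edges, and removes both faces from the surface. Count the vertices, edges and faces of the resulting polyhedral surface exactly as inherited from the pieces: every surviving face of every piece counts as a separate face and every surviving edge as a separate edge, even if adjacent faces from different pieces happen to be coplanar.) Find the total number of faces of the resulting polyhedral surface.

21

A decagonal pyramid: V=11, E=20, F=11.
Attach a regular tetrahedron (V=4, E=6, F=4) along a 3-gon: merge 3 vertices and 3 edges, delete both glued faces → V=12, E=23, F=13.
Attach a pentagonal bipyramid (V=7, E=15, F=10) along a 3-gon: merge 3 vertices and 3 edges, delete both glued faces → V=16, E=35, F=21.
Check: V − E + F = 16 − 35 + 21 = 2.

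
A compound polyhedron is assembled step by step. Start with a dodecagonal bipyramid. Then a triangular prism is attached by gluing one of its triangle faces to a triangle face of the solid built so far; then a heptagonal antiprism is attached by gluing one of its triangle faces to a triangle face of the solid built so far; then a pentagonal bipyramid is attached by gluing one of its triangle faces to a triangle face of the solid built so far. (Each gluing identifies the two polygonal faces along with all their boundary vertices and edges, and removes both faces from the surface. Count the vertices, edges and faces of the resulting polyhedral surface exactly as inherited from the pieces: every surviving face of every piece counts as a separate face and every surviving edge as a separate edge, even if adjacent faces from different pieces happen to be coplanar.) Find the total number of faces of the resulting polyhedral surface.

A dodecagonal bipyramid: V=14, E=36, F=24.
Attach a triangular prism (V=6, E=9, F=5) along a 3-gon: merge 3 vertices and 3 edges, delete both glued faces → V=17, E=42, F=27.
Attach a heptagonal antiprism (V=14, E=28, F=16) along a 3-gon: merge 3 vertices and 3 edges, delete both glued faces → V=28, E=67, F=41.
Attach a pentagonal bipyramid (V=7, E=15, F=10) along a 3-gon: merge 3 vertices and 3 edges, delete both glued faces → V=32, E=79, F=49.
Check: V − E + F = 32 − 79 + 49 = 2.

49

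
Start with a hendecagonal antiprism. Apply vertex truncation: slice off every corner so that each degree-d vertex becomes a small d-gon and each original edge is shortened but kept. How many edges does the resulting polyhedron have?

132

The base solid has V = 22, E = 44, F = 24.
Truncation replaces each original edge-end by a new vertex, so V′ = 2E = 88.
Each original edge survives, and each old vertex of degree d contributes d new edges; summing degrees gives Σd = 2E, so E′ = E + 2E = 3E = 132.
Each original face survives and each original vertex becomes one new face: F′ = F + V = 46.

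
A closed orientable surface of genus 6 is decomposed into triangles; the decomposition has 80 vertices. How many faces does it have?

180

χ = 2 − 2·6 = -10, and every face is a triangle so 3F = 2E.
V − E + F = -10 with E = 3F/2 gives 80 − (3/2 − 1)·F = -10, so F = 180 and E = 270.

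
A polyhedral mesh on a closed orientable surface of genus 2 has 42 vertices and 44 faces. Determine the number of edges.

88

For a closed orientable surface of genus 2, χ = 2 − 2·2 = -2.
E = V + F − (-2) = 42 + 44 − (-2) = 88.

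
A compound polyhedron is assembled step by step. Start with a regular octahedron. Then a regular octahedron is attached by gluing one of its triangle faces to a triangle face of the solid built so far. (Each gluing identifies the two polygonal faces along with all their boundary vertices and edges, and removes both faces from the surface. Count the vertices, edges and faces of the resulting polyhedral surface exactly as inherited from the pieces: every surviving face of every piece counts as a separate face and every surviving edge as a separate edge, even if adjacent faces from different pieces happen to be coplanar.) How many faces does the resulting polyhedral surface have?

A regular octahedron: V=6, E=12, F=8.
Attach a regular octahedron (V=6, E=12, F=8) along a 3-gon: merge 3 vertices and 3 edges, delete both glued faces → V=9, E=21, F=14.
Check: V − E + F = 9 − 21 + 14 = 2.

14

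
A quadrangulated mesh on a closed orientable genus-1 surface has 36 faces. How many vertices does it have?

36

χ = 2 − 2·1 = 0, and every face is a square so 4F = 2E.
E = 4·36/2 = 72. Then V = 0 + E − F = 0 + 72 − 36 = 36.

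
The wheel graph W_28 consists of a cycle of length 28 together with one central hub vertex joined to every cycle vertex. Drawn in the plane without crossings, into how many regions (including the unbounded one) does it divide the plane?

29

W_28 has V = 28 + 1 = 29 vertices and E = 2·28 = 56 edges.
By Euler's formula F = 2 − V + E = 2 − 29 + 56 = 29.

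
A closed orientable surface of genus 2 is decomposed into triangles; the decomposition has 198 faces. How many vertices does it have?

χ = 2 − 2·2 = -2, and every face is a triangle so 3F = 2E.
E = 3·198/2 = 297. Then V = -2 + E − F = -2 + 297 − 198 = 97.

97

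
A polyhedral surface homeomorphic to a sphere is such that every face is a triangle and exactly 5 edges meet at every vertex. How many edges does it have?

Each face has 3 edges and each edge borders two faces, so 2E = 3F.
Each vertex has degree 5, so 5V = 2E and hence V = 3F/5.
Euler: V − E + F = 2 ⇒ (3F/5) − (3F/2) + F = 2.
Multiply by 10: (6 − 15 + 10)F = 20, i.e. 1F = 20.
So F = 20, E = 3·20/2 = 30, V = 3·20/5 = 12.

30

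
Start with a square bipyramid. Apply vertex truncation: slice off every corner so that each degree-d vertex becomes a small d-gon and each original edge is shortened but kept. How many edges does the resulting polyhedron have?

36

The base solid has V = 6, E = 12, F = 8.
Truncation replaces each original edge-end by a new vertex, so V′ = 2E = 24.
Each original edge survives, and each old vertex of degree d contributes d new edges; summing degrees gives Σd = 2E, so E′ = E + 2E = 3E = 36.
Each original face survives and each original vertex becomes one new face: F′ = F + V = 14.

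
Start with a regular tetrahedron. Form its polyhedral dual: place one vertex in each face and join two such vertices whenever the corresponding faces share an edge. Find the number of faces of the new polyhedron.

4

The base solid has V = 4, E = 6, F = 4.
The dual swaps V and F and preserves E: V′ = F = 4, E′ = E = 6, F′ = V = 4.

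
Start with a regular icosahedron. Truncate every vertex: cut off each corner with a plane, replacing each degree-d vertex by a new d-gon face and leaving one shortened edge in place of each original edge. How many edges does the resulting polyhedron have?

90

The base solid has V = 12, E = 30, F = 20.
Truncation replaces each original edge-end by a new vertex, so V′ = 2E = 60.
Each original edge survives, and each old vertex of degree d contributes d new edges; summing degrees gives Σd = 2E, so E′ = E + 2E = 3E = 90.
Each original face survives and each original vertex becomes one new face: F′ = F + V = 32.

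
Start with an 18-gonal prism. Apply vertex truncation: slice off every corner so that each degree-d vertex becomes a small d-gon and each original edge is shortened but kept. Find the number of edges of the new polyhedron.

The base solid has V = 36, E = 54, F = 20.
Truncation replaces each original edge-end by a new vertex, so V′ = 2E = 108.
Each original edge survives, and each old vertex of degree d contributes d new edges; summing degrees gives Σd = 2E, so E′ = E + 2E = 3E = 162.
Each original face survives and each original vertex becomes one new face: F′ = F + V = 56.

162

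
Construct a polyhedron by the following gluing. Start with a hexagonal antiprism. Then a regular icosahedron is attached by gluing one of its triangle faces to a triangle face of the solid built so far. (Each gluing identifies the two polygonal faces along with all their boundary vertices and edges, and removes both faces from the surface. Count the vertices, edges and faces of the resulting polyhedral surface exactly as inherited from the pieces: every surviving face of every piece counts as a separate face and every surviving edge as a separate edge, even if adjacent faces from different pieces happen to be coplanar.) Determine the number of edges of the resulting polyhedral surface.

51

A hexagonal antiprism: V=12, E=24, F=14.
Attach a regular icosahedron (V=12, E=30, F=20) along a 3-gon: merge 3 vertices and 3 edges, delete both glued faces → V=21, E=51, F=32.
Check: V − E + F = 21 − 51 + 32 = 2.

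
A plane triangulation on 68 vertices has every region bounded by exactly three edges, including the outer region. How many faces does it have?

132

In a plane triangulation 3F = 2E and V − E + F = 2, so F = 2V − 4 = 2·68 − 4 = 132.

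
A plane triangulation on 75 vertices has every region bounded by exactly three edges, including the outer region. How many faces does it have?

In a plane triangulation 3F = 2E and V − E + F = 2, so F = 2V − 4 = 2·75 − 4 = 146.

146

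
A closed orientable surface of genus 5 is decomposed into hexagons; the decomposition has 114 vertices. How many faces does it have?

61

χ = 2 − 2·5 = -8, and every face is a hexagon so 6F = 2E.
V − E + F = -8 with E = 6F/2 gives 114 − (6/2 − 1)·F = -8, so F = 61 and E = 183.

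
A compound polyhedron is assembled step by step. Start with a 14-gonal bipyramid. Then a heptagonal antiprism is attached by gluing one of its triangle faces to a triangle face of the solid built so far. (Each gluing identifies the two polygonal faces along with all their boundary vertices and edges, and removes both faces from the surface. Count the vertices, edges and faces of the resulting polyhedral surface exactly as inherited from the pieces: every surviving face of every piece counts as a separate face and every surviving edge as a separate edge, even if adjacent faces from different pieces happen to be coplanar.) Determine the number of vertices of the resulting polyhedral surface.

27

A 14-gonal bipyramid: V=16, E=42, F=28.
Attach a heptagonal antiprism (V=14, E=28, F=16) along a 3-gon: merge 3 vertices and 3 edges, delete both glued faces → V=27, E=67, F=42.
Check: V − E + F = 27 − 67 + 42 = 2.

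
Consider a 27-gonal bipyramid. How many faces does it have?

54

A bipyramid over an n-gon has 2n triangular faces and n + 2 vertices: V = 27 + 2 = 29, E = 3·27 = 81, F = 2·27 = 54.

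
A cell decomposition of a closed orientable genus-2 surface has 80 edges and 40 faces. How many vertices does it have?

For a closed orientable surface of genus 2, χ = 2 − 2·2 = -2.
V = -2 + E − F = -2 + 80 − 40 = 38.

38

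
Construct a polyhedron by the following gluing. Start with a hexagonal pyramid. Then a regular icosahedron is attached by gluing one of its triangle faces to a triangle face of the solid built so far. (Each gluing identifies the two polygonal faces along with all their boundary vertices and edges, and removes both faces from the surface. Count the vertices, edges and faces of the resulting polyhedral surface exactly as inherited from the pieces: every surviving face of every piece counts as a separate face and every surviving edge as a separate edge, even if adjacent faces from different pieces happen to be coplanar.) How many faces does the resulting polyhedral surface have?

A hexagonal pyramid: V=7, E=12, F=7.
Attach a regular icosahedron (V=12, E=30, F=20) along a 3-gon: merge 3 vertices and 3 edges, delete both glued faces → V=16, E=39, F=25.
Check: V − E + F = 16 − 39 + 25 = 2.

25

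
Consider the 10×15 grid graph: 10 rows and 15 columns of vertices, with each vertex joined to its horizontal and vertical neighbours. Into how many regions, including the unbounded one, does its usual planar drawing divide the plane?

127

The grid has V = 10·15 = 150 vertices and E = 10·14 + 15·9 = 275 edges.
F = 2 − V + E = 2 − 150 + 275 = 127.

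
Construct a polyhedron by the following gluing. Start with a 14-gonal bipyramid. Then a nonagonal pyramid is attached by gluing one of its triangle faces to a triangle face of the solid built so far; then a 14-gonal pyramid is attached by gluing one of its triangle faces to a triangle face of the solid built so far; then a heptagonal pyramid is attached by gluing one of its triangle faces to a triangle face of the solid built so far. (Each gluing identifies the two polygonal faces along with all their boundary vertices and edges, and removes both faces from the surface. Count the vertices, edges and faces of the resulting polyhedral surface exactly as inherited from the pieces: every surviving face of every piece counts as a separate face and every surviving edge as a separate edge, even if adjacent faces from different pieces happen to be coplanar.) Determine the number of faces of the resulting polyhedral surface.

A 14-gonal bipyramid: V=16, E=42, F=28.
Attach a nonagonal pyramid (V=10, E=18, F=10) along a 3-gon: merge 3 vertices and 3 edges, delete both glued faces → V=23, E=57, F=36.
Attach a 14-gonal pyramid (V=15, E=28, F=15) along a 3-gon: merge 3 vertices and 3 edges, delete both glued faces → V=35, E=82, F=49.
Attach a heptagonal pyramid (V=8, E=14, F=8) along a 3-gon: merge 3 vertices and 3 edges, delete both glued faces → V=40, E=93, F=55.
Check: V − E + F = 40 − 93 + 55 = 2.

55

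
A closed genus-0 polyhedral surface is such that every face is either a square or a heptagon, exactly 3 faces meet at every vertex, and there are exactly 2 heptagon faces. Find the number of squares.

Let x be the number of squares; then F = 2 + x.
Edge–face incidences: 2E = 7·2 + 4·x = 14 + 4x.
Every vertex has degree 3, so 3V = 2E.
Euler: V − E + F = 2 ⇒ (2E)/3 − E + (2 + x) = 2.
Multiply by 6: 2·(2E) − 3·(2E) + 6·(2 + x) = 12, i.e. 12 + 6x − (14 + 4x) = 12.
Collecting terms: 2x − 2 = 12, so 2x = 14, so x = 7.
Then 2E = 14 + 4·7 = 42, so E = 21, V = 2E/3 = 14, F = 2 + 7 = 9.

7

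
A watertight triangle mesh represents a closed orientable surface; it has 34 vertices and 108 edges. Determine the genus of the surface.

Every face is a triangle and each edge borders two faces, so 3F = 2·108, giving F = 72.
χ = V − E + F = 34 − 108 + 72 = -2.
For a closed orientable surface χ = 2 − 2g, so g = (2 − (-2))/2 = 2.

2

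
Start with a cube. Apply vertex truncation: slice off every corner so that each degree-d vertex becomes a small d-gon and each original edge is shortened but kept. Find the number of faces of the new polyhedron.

14

The base solid has V = 8, E = 12, F = 6.
Truncation replaces each original edge-end by a new vertex, so V′ = 2E = 24.
Each original edge survives, and each old vertex of degree d contributes d new edges; summing degrees gives Σd = 2E, so E′ = E + 2E = 3E = 36.
Each original face survives and each original vertex becomes one new face: F′ = F + V = 14.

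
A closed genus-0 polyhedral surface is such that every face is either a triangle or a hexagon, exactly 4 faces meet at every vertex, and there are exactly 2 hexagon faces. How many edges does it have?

24

Let x be the number of triangles; then F = 2 + x.
Edge–face incidences: 2E = 6·2 + 3·x = 12 + 3x.
Every vertex has degree 4, so 4V = 2E.
Euler: V − E + F = 2 ⇒ (2E)/4 − E + (2 + x) = 2.
Multiply by 8: 2·(2E) − 4·(2E) + 8·(2 + x) = 16, i.e. 16 + 8x − 2·(12 + 3x) = 16.
Collecting terms: 2x − 8 = 16, so 2x = 24, so x = 12.
Then 2E = 12 + 3·12 = 48, so E = 24, V = 2E/4 = 12, F = 2 + 12 = 14.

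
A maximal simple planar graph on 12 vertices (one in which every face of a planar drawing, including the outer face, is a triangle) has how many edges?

In a plane triangulation 3F = 2E and V − E + F = 2, so E = 3V − 6 = 3·12 − 6 = 30.

30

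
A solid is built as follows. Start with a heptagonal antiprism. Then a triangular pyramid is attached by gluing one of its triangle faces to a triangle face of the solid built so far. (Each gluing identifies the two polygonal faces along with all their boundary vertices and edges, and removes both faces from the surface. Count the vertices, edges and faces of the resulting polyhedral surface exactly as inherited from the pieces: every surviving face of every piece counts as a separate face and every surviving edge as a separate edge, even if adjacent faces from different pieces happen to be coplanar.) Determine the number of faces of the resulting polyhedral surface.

A heptagonal antiprism: V=14, E=28, F=16.
Attach a triangular pyramid (V=4, E=6, F=4) along a 3-gon: merge 3 vertices and 3 edges, delete both glued faces → V=15, E=31, F=18.
Check: V − E + F = 15 − 31 + 18 = 2.

18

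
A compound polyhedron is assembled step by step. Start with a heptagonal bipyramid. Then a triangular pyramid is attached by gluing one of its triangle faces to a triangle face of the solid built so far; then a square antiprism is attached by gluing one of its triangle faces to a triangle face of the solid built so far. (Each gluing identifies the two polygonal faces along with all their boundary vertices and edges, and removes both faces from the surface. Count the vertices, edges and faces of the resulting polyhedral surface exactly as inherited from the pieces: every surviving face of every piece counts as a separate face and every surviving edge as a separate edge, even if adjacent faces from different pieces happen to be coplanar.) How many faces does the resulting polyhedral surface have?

A heptagonal bipyramid: V=9, E=21, F=14.
Attach a triangular pyramid (V=4, E=6, F=4) along a 3-gon: merge 3 vertices and 3 edges, delete both glued faces → V=10, E=24, F=16.
Attach a square antiprism (V=8, E=16, F=10) along a 3-gon: merge 3 vertices and 3 edges, delete both glued faces → V=15, E=37, F=24.
Check: V − E + F = 15 − 37 + 24 = 2.

24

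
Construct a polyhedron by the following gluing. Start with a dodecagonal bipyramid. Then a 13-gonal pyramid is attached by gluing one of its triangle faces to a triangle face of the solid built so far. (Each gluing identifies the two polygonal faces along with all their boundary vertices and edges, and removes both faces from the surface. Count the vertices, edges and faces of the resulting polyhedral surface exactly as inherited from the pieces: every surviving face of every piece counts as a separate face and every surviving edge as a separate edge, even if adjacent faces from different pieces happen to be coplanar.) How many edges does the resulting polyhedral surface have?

59

A dodecagonal bipyramid: V=14, E=36, F=24.
Attach a 13-gonal pyramid (V=14, E=26, F=14) along a 3-gon: merge 3 vertices and 3 edges, delete both glued faces → V=25, E=59, F=36.
Check: V − E + F = 25 − 59 + 36 = 2.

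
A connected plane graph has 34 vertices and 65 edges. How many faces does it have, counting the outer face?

33

Euler's formula for a connected plane graph: V − E + F = 2, so F = 2 − 34 + 65 = 33.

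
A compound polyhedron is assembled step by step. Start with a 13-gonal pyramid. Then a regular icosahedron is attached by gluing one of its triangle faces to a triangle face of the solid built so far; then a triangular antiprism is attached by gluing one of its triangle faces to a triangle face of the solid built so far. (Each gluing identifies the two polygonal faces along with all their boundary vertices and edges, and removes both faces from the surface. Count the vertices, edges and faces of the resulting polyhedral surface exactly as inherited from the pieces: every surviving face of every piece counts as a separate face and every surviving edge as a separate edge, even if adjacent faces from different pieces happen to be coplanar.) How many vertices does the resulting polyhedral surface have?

A 13-gonal pyramid: V=14, E=26, F=14.
Attach a regular icosahedron (V=12, E=30, F=20) along a 3-gon: merge 3 vertices and 3 edges, delete both glued faces → V=23, E=53, F=32.
Attach a triangular antiprism (V=6, E=12, F=8) along a 3-gon: merge 3 vertices and 3 edges, delete both glued faces → V=26, E=62, F=38.
Check: V − E + F = 26 − 62 + 38 = 2.

26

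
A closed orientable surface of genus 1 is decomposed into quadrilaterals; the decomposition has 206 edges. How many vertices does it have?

χ = 2 − 2·1 = 0, and every face is a square so 4F = 2E.
F = 2E/4 = 103. Then V = 0 + E − F = 0 + 206 − 103 = 103.

103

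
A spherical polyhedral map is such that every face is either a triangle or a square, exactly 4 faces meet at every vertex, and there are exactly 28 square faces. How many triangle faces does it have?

Let x be the number of triangles; then F = 28 + x.
Edge–face incidences: 2E = 4·28 + 3·x = 112 + 3x.
Every vertex has degree 4, so 4V = 2E.
Euler: V − E + F = 2 ⇒ (2E)/4 − E + (28 + x) = 2.
Multiply by 8: 2·(2E) − 4·(2E) + 8·(28 + x) = 16, i.e. 224 + 8x − 2·(112 + 3x) = 16.
Collecting terms: 2x = 16, so x = 8.
Then 2E = 112 + 3·8 = 136, so E = 68, V = 2E/4 = 34, F = 28 + 8 = 36.

8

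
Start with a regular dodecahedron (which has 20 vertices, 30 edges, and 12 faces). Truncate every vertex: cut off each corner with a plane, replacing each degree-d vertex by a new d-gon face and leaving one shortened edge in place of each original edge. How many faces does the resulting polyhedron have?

Truncation replaces each original edge-end by a new vertex, so V′ = 2E = 60.
Each original edge survives, and each old vertex of degree d contributes d new edges; summing degrees gives Σd = 2E, so E′ = E + 2E = 3E = 90.
Each original face survives and each original vertex becomes one new face: F′ = F + V = 32.

32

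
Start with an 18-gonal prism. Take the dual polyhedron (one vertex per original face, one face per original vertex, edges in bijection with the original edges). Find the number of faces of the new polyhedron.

36

The base solid has V = 36, E = 54, F = 20.
The dual swaps V and F and preserves E: V′ = F = 20, E′ = E = 54, F′ = V = 36.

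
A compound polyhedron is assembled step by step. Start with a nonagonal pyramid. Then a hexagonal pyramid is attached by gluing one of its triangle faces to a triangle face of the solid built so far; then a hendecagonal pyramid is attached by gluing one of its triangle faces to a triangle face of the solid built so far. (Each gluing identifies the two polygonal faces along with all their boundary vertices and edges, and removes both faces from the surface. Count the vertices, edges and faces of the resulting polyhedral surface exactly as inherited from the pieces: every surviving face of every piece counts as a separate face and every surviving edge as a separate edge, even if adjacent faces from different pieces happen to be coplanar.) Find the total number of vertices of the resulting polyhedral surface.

23

A nonagonal pyramid: V=10, E=18, F=10.
Attach a hexagonal pyramid (V=7, E=12, F=7) along a 3-gon: merge 3 vertices and 3 edges, delete both glued faces → V=14, E=27, F=15.
Attach a hendecagonal pyramid (V=12, E=22, F=12) along a 3-gon: merge 3 vertices and 3 edges, delete both glued faces → V=23, E=46, F=25.
Check: V − E + F = 23 − 46 + 25 = 2.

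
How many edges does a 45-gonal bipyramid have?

A bipyramid over an n-gon has 2n triangular faces and n + 2 vertices: V = 45 + 2 = 47, E = 3·45 = 135, F = 2·45 = 90.

135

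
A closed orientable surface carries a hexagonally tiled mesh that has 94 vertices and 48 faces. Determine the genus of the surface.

2

Every face is a hexagon, so 2E = 6·48 = 288, giving E = 144.
χ = V − E + F = 94 − 144 + 48 = -2.
For a closed orientable surface χ = 2 − 2g, so g = (2 − (-2))/2 = 2.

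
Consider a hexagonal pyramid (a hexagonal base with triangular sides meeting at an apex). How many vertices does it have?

7

A pyramid on an n-gon base has one n-gon and n triangles: V = 6 + 1 = 7, E = 2·6 = 12, F = 6 + 1 = 7.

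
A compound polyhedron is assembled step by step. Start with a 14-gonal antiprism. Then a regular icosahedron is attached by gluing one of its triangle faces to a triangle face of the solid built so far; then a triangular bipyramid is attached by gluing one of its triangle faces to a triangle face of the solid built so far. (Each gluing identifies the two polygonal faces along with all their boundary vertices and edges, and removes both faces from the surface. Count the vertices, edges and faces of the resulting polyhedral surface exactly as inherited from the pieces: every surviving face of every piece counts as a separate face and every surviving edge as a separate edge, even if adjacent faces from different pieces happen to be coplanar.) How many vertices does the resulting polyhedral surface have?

39

A 14-gonal antiprism: V=28, E=56, F=30.
Attach a regular icosahedron (V=12, E=30, F=20) along a 3-gon: merge 3 vertices and 3 edges, delete both glued faces → V=37, E=83, F=48.
Attach a triangular bipyramid (V=5, E=9, F=6) along a 3-gon: merge 3 vertices and 3 edges, delete both glued faces → V=39, E=89, F=52.
Check: V − E + F = 39 − 89 + 52 = 2.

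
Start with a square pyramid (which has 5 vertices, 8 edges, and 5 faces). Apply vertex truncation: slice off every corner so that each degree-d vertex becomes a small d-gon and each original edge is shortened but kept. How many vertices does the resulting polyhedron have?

Truncation replaces each original edge-end by a new vertex, so V′ = 2E = 16.
Each original edge survives, and each old vertex of degree d contributes d new edges; summing degrees gives Σd = 2E, so E′ = E + 2E = 3E = 24.
Each original face survives and each original vertex becomes one new face: F′ = F + V = 10.

16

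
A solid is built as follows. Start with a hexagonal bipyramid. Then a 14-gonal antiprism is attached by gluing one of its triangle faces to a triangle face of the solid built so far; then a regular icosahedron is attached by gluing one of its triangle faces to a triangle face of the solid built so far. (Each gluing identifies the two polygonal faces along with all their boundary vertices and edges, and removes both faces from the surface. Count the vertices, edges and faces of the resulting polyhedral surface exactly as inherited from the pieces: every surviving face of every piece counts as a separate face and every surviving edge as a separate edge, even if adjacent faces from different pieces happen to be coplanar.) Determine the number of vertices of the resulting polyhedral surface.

42

A hexagonal bipyramid: V=8, E=18, F=12.
Attach a 14-gonal antiprism (V=28, E=56, F=30) along a 3-gon: merge 3 vertices and 3 edges, delete both glued faces → V=33, E=71, F=40.
Attach a regular icosahedron (V=12, E=30, F=20) along a 3-gon: merge 3 vertices and 3 edges, delete both glued faces → V=42, E=98, F=58.
Check: V − E + F = 42 − 98 + 58 = 2.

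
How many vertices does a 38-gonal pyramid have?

39

A pyramid on an n-gon base has one n-gon and n triangles: V = 38 + 1 = 39, E = 2·38 = 76, F = 38 + 1 = 39.
Check: V − E + F = 39 − 76 + 39 = 2.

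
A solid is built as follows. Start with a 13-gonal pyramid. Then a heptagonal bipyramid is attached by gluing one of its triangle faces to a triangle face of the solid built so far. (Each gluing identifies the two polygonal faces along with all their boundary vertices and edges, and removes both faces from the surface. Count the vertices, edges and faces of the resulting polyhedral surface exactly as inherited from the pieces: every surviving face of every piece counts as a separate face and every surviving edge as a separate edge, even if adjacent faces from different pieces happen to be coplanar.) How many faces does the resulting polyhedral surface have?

A 13-gonal pyramid: V=14, E=26, F=14.
Attach a heptagonal bipyramid (V=9, E=21, F=14) along a 3-gon: merge 3 vertices and 3 edges, delete both glued faces → V=20, E=44, F=26.
Check: V − E + F = 20 − 44 + 26 = 2.

26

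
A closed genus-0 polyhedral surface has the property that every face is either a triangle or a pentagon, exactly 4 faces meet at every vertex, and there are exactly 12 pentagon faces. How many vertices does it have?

Let x be the number of triangles; then F = 12 + x.
Edge–face incidences: 2E = 5·12 + 3·x = 60 + 3x.
Every vertex has degree 4, so 4V = 2E.
Euler: V − E + F = 2 ⇒ (2E)/4 − E + (12 + x) = 2.
Multiply by 8: 2·(2E) − 4·(2E) + 8·(12 + x) = 16, i.e. 96 + 8x − 2·(60 + 3x) = 16.
Collecting terms: 2x − 24 = 16, so 2x = 40, so x = 20.
Then 2E = 60 + 3·20 = 120, so E = 60, V = 2E/4 = 30, F = 12 + 20 = 32.

30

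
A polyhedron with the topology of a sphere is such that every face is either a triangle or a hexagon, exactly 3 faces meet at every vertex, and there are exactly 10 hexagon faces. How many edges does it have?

36

Let x be the number of triangles; then F = 10 + x.
Edge–face incidences: 2E = 6·10 + 3·x = 60 + 3x.
Every vertex has degree 3, so 3V = 2E.
Euler: V − E + F = 2 ⇒ (2E)/3 − E + (10 + x) = 2.
Multiply by 6: 2·(2E) − 3·(2E) + 6·(10 + x) = 12, i.e. 60 + 6x − (60 + 3x) = 12.
Collecting terms: 3x = 12, so x = 4.
Then 2E = 60 + 3·4 = 72, so E = 36, V = 2E/3 = 24, F = 10 + 4 = 14.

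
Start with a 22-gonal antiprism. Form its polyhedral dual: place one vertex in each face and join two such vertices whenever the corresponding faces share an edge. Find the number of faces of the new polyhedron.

44

The base solid has V = 44, E = 88, F = 46.
The dual swaps V and F and preserves E: V′ = F = 46, E′ = E = 88, F′ = V = 44.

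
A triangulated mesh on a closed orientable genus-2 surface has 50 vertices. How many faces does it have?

104

χ = 2 − 2·2 = -2, and every face is a triangle so 3F = 2E.
V − E + F = -2 with E = 3F/2 gives 50 − (3/2 − 1)·F = -2, so F = 104 and E = 156.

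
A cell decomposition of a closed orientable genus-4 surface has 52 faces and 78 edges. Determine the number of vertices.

For a closed orientable surface of genus 4, χ = 2 − 2·4 = -6.
V = -6 + E − F = -6 + 78 − 52 = 20.

20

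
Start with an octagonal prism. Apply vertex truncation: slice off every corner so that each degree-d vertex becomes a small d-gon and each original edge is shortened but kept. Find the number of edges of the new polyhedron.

The base solid has V = 16, E = 24, F = 10.
Truncation replaces each original edge-end by a new vertex, so V′ = 2E = 48.
Each original edge survives, and each old vertex of degree d contributes d new edges; summing degrees gives Σd = 2E, so E′ = E + 2E = 3E = 72.
Each original face survives and each original vertex becomes one new face: F′ = F + V = 26.

72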